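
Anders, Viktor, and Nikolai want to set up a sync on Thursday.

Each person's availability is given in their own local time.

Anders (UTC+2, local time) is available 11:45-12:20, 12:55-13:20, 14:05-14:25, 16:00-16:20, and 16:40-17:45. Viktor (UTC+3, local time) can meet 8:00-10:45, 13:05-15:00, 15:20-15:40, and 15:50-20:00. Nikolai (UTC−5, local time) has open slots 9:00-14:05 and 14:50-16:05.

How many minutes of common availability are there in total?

Anders → UTC: 09:45–10:20, 10:55–11:20, 12:05–12:25, 14:00–14:20, 14:40–15:45.
Viktor → UTC: 05:00–07:45, 10:05–12:00, 12:20–12:40, 12:50–17:00.
Nikolai → UTC: 14:00–19:05, 19:50–21:05.
Anders ∩ Viktor: 10:05–10:20, 10:55–11:20, 12:20–12:25, 14:00–14:20, 14:40–15:45.
Anders ∩ Viktor ∩ Nikolai: 14:00–14:20, 14:40–15:45.
Total common minutes: 20 + 65 = 85.

85 minutes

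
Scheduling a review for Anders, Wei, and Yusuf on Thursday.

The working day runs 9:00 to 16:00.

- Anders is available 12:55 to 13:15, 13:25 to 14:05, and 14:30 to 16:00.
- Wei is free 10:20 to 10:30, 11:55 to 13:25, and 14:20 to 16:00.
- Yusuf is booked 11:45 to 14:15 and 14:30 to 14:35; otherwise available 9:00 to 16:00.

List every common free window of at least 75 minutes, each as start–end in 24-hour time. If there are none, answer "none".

Yusuf free within 09:00–16:00: 09:00–11:45, 14:15–14:30, 14:35–16:00.
Anders ∩ Wei: 12:55–13:15, 14:30–16:00.
Anders ∩ Wei ∩ Yusuf: 14:35–16:00.
Windows ≥ 75 min: 14:35–16:00.

14:35–16:00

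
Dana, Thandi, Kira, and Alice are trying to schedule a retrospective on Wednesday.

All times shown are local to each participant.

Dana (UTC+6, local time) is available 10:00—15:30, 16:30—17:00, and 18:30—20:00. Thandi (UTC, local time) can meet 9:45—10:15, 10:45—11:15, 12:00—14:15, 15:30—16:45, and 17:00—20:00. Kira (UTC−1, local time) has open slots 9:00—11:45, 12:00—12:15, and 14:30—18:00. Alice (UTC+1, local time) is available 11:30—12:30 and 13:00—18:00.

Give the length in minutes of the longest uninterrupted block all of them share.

Dana → UTC: 04:00–09:30, 10:30–11:00, 12:30–14:00.
Thandi → UTC: 09:45–10:15, 10:45–11:15, 12:00–14:15, 15:30–16:45, 17:00–20:00.
Kira → UTC: 10:00–12:45, 13:00–13:15, 15:30–19:00.
Alice → UTC: 10:30–11:30, 12:00–17:00.
Dana ∩ Thandi: 10:45–11:00, 12:30–14:00.
Dana ∩ Thandi ∩ Kira: 10:45–11:00, 12:30–12:45, 13:00–13:15.
Dana ∩ Thandi ∩ Kira ∩ Alice: 10:45–11:00, 12:30–12:45, 13:00–13:15.
Common window lengths: 15, 15, 15 min; longest is 15.

15 minutes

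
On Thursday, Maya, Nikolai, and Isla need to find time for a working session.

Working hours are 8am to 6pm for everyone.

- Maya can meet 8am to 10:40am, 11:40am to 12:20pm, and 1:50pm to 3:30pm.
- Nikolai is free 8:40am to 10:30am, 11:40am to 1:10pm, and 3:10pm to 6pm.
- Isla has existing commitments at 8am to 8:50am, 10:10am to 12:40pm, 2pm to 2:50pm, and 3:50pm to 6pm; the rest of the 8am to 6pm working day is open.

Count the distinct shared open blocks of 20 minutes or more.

Isla free within 08:00–18:00: 08:50–10:10, 12:40–14:00, 14:50–15:50.
Maya ∩ Nikolai: 08:40–10:30, 11:40–12:20, 15:10–15:30.
Maya ∩ Nikolai ∩ Isla: 08:50–10:10, 15:10–15:30.
Windows ≥ 20 min: 08:50–10:10, 15:10–15:30.
That's 2 windows.

2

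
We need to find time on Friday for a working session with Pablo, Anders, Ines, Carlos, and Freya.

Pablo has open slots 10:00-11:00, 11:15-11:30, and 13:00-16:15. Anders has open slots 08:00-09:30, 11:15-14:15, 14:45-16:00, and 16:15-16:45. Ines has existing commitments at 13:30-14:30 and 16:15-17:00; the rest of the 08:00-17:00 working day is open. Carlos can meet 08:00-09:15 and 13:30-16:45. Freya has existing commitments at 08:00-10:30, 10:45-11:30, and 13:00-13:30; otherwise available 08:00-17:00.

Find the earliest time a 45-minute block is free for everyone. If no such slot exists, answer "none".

14:45

Ines free within 08:00–17:00: 08:00–13:30, 14:30–16:15.
Freya free within 08:00–17:00: 10:30–10:45, 11:30–13:00, 13:30–17:00.
Pablo ∩ Anders: 11:15–11:30, 13:00–14:15, 14:45–16:00.
Pablo ∩ Anders ∩ Ines: 11:15–11:30, 13:00–13:30, 14:45–16:00.
Pablo ∩ Anders ∩ Ines ∩ Carlos: 14:45–16:00.
Pablo ∩ Anders ∩ Ines ∩ Carlos ∩ Freya: 14:45–16:00.
Windows ≥ 45 min: 14:45–16:00.
Earliest such window starts at 14:45.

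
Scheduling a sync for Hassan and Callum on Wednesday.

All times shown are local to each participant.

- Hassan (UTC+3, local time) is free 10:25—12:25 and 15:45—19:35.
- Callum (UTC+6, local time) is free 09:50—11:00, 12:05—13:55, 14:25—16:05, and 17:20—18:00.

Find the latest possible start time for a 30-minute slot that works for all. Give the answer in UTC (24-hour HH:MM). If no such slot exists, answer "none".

08:55

Hassan → UTC: 07:25–09:25, 12:45–16:35.
Callum → UTC: 03:50–05:00, 06:05–07:55, 08:25–10:05, 11:20–12:00.
Hassan ∩ Callum: 07:25–07:55, 08:25–09:25.
Windows ≥ 30 min: 07:25–07:55, 08:25–09:25.
Latest start in the last window 08:25–09:25 is 09:25 − 30 min = 08:55.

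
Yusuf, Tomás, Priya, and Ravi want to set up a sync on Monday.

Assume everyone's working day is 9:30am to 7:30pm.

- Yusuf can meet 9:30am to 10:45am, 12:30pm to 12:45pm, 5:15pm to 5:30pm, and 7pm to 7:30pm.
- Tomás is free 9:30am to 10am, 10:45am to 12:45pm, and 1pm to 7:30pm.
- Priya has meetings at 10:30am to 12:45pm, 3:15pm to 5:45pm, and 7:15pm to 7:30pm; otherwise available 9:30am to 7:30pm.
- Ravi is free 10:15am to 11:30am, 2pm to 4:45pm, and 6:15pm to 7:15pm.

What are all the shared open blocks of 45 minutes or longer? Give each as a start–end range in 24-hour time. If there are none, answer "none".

none

Priya free within 09:30–19:30: 09:30–10:30, 12:45–15:15, 17:45–19:15.
Yusuf ∩ Tomás: 09:30–10:00, 12:30–12:45, 17:15–17:30, 19:00–19:30.
Yusuf ∩ Tomás ∩ Priya: 09:30–10:00, 19:00–19:15.
Yusuf ∩ Tomás ∩ Priya ∩ Ravi: 19:00–19:15.
Windows ≥ 45 min: (none).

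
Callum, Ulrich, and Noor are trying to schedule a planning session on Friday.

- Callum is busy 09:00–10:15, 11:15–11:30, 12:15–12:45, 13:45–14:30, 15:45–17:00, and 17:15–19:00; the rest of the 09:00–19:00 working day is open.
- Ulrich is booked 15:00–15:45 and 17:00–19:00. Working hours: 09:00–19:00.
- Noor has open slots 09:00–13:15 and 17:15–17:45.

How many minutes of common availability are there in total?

Callum free within 09:00–19:00: 10:15–11:15, 11:30–12:15, 12:45–13:45, 14:30–15:45, 17:00–17:15.
Ulrich free within 09:00–19:00: 09:00–15:00, 15:45–17:00.
Callum ∩ Ulrich: 10:15–11:15, 11:30–12:15, 12:45–13:45, 14:30–15:00.
Callum ∩ Ulrich ∩ Noor: 10:15–11:15, 11:30–12:15, 12:45–13:15.
Total common minutes: 60 + 45 + 30 = 135.

135 minutes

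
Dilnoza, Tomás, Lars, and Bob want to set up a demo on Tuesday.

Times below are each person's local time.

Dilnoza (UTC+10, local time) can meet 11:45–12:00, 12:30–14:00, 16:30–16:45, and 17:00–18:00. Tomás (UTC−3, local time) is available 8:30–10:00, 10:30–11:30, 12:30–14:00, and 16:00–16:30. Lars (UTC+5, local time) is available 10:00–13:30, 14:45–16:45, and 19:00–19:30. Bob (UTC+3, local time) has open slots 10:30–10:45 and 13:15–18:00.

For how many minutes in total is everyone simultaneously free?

0 minutes

Dilnoza → UTC: 01:45–02:00, 02:30–04:00, 06:30–06:45, 07:00–08:00.
Tomás → UTC: 11:30–13:00, 13:30–14:30, 15:30–17:00, 19:00–19:30.
Lars → UTC: 05:00–08:30, 09:45–11:45, 14:00–14:30.
Bob → UTC: 07:30–07:45, 10:15–15:00.
Dilnoza ∩ Tomás: (none).
Dilnoza ∩ Tomás ∩ Lars: (none).
Dilnoza ∩ Tomás ∩ Lars ∩ Bob: (none).
Total common minutes: 0.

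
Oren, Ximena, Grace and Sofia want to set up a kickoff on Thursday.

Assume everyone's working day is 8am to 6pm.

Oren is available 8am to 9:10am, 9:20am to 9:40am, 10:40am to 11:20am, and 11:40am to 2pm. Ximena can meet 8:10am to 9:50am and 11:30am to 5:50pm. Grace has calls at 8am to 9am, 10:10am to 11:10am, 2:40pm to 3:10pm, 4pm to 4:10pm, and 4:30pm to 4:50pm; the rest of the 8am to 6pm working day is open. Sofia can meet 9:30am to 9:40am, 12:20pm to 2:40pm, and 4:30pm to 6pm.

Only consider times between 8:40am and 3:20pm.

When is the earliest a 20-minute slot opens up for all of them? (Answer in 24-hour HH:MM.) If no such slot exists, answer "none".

12:20

Grace free within 08:00–18:00: 09:00–10:10, 11:10–14:40, 15:10–16:00, 16:10–16:30, 16:50–18:00.
Oren ∩ Ximena: 08:10–09:10, 09:20–09:40, 11:40–14:00.
Oren ∩ Ximena ∩ Grace: 09:00–09:10, 09:20–09:40, 11:40–14:00.
Oren ∩ Ximena ∩ Grace ∩ Sofia: 09:30–09:40, 12:20–14:00.
Restricted to 08:40–15:20: 09:30–09:40, 12:20–14:00.
Windows ≥ 20 min: 12:20–14:00.
Earliest such window starts at 12:20.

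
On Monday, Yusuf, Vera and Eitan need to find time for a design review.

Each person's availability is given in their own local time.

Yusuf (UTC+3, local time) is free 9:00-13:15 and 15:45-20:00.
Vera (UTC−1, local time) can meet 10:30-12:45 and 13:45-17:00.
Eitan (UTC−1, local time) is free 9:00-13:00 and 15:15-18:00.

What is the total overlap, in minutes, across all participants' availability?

105 minutes

Yusuf → UTC: 06:00–10:15, 12:45–17:00.
Vera → UTC: 11:30–13:45, 14:45–18:00.
Eitan → UTC: 10:00–14:00, 16:15–19:00.
Yusuf ∩ Vera: 12:45–13:45, 14:45–17:00.
Yusuf ∩ Vera ∩ Eitan: 12:45–13:45, 16:15–17:00.
Total common minutes: 60 + 45 = 105.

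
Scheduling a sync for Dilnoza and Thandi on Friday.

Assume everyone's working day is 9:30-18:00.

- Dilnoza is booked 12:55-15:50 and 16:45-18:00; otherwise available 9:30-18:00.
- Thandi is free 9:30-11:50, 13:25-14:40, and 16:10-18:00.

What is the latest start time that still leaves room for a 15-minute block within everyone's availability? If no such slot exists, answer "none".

Dilnoza free within 09:30–18:00: 09:30–12:55, 15:50–16:45.
Dilnoza ∩ Thandi: 09:30–11:50, 16:10–16:45.
Windows ≥ 15 min: 09:30–11:50, 16:10–16:45.
Latest start in the last window 16:10–16:45 is 16:45 − 15 min = 16:30.

16:30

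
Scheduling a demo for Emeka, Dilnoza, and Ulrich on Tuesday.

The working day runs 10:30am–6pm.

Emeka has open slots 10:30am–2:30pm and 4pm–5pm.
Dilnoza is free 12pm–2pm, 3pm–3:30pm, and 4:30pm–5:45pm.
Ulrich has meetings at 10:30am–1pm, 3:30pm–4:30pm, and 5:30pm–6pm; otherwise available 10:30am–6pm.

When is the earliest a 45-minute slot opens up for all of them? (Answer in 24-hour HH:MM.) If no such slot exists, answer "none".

13:00

Ulrich free within 10:30–18:00: 13:00–15:30, 16:30–17:30.
Emeka ∩ Dilnoza: 12:00–14:00, 16:30–17:00.
Emeka ∩ Dilnoza ∩ Ulrich: 13:00–14:00, 16:30–17:00.
Windows ≥ 45 min: 13:00–14:00.
Earliest such window starts at 13:00.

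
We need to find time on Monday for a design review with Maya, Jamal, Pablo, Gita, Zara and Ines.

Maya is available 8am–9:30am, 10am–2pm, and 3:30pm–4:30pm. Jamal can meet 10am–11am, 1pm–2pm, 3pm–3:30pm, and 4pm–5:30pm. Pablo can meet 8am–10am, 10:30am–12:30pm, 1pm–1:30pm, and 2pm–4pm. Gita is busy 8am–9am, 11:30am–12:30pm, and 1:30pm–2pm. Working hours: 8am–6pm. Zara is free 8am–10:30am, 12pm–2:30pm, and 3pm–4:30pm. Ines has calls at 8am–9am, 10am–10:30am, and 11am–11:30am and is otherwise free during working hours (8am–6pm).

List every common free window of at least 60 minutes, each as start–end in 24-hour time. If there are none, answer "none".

Gita free within 08:00–18:00: 09:00–11:30, 12:30–13:30, 14:00–18:00.
Ines free within 08:00–18:00: 09:00–10:00, 10:30–11:00, 11:30–18:00.
Maya ∩ Jamal: 10:00–11:00, 13:00–14:00, 16:00–16:30.
Maya ∩ Jamal ∩ Pablo: 10:30–11:00, 13:00–13:30.
Maya ∩ Jamal ∩ Pablo ∩ Gita: 10:30–11:00, 13:00–13:30.
Maya ∩ Jamal ∩ Pablo ∩ Gita ∩ Zara: 13:00–13:30.
Maya ∩ Jamal ∩ Pablo ∩ Gita ∩ Zara ∩ Ines: 13:00–13:30.
Windows ≥ 60 min: (none).

none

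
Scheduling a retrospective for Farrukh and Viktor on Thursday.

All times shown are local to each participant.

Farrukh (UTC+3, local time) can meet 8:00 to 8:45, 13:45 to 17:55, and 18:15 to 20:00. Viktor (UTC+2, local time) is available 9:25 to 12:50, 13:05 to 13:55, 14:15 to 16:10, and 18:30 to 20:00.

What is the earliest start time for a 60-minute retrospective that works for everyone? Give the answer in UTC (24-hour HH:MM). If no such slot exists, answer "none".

12:15

Farrukh → UTC: 05:00–05:45, 10:45–14:55, 15:15–17:00.
Viktor → UTC: 07:25–10:50, 11:05–11:55, 12:15–14:10, 16:30–18:00.
Farrukh ∩ Viktor: 10:45–10:50, 11:05–11:55, 12:15–14:10, 16:30–17:00.
Windows ≥ 60 min: 12:15–14:10.
Earliest such window starts at 12:15.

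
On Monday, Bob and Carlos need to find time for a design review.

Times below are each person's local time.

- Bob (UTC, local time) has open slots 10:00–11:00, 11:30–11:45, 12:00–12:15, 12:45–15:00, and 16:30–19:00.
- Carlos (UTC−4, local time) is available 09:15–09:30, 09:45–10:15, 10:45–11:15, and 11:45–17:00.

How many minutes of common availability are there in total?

Bob → UTC: 10:00–11:00, 11:30–11:45, 12:00–12:15, 12:45–15:00, 16:30–19:00.
Carlos → UTC: 13:15–13:30, 13:45–14:15, 14:45–15:15, 15:45–21:00.
Bob ∩ Carlos: 13:15–13:30, 13:45–14:15, 14:45–15:00, 16:30–19:00.
Total common minutes: 15 + 30 + 15 + 150 = 210.

210 minutes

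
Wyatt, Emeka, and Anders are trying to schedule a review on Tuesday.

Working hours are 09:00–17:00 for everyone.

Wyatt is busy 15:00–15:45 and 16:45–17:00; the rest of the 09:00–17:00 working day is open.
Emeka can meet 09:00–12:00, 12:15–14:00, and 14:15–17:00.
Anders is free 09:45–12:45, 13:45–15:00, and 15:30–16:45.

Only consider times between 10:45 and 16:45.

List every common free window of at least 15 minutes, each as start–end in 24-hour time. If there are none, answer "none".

10:45–12:00, 12:15–12:45, 13:45–14:00, 14:15–15:00, 15:45–16:45

Wyatt free within 09:00–17:00: 09:00–15:00, 15:45–16:45.
Wyatt ∩ Emeka: 09:00–12:00, 12:15–14:00, 14:15–15:00, 15:45–16:45.
Wyatt ∩ Emeka ∩ Anders: 09:45–12:00, 12:15–12:45, 13:45–14:00, 14:15–15:00, 15:45–16:45.
Restricted to 10:45–16:45: 10:45–12:00, 12:15–12:45, 13:45–14:00, 14:15–15:00, 15:45–16:45.
Windows ≥ 15 min: 10:45–12:00, 12:15–12:45, 13:45–14:00, 14:15–15:00, 15:45–16:45.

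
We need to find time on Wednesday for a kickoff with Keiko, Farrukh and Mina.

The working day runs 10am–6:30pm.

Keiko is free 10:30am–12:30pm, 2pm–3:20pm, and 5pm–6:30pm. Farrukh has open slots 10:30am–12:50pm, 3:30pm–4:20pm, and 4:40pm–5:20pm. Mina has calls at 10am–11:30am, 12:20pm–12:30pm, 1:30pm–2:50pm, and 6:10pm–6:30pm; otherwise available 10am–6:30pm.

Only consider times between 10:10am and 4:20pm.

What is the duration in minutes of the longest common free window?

50 minutes

Mina free within 10:00–18:30: 11:30–12:20, 12:30–13:30, 14:50–18:10.
Keiko ∩ Farrukh: 10:30–12:30, 17:00–17:20.
Keiko ∩ Farrukh ∩ Mina: 11:30–12:20, 17:00–17:20.
Restricted to 10:10–16:20: 11:30–12:20.
Single common window of 50 minutes.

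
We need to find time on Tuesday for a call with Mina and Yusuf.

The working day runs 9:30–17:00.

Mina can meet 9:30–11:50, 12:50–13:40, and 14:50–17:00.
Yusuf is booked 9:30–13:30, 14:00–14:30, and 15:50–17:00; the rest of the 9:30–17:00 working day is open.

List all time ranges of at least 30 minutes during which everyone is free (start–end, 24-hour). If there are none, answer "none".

Yusuf free within 09:30–17:00: 13:30–14:00, 14:30–15:50.
Mina ∩ Yusuf: 13:30–13:40, 14:50–15:50.
Windows ≥ 30 min: 14:50–15:50.

14:50–15:50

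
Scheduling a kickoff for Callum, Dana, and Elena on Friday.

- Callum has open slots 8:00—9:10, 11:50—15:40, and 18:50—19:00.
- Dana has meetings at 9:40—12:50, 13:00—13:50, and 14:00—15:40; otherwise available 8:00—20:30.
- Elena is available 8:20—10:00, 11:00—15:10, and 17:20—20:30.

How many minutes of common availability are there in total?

80 minutes

Dana free within 08:00–20:30: 08:00–09:40, 12:50–13:00, 13:50–14:00, 15:40–20:30.
Callum ∩ Dana: 08:00–09:10, 12:50–13:00, 13:50–14:00, 18:50–19:00.
Callum ∩ Dana ∩ Elena: 08:20–09:10, 12:50–13:00, 13:50–14:00, 18:50–19:00.
Total common minutes: 50 + 10 + 10 + 10 = 80.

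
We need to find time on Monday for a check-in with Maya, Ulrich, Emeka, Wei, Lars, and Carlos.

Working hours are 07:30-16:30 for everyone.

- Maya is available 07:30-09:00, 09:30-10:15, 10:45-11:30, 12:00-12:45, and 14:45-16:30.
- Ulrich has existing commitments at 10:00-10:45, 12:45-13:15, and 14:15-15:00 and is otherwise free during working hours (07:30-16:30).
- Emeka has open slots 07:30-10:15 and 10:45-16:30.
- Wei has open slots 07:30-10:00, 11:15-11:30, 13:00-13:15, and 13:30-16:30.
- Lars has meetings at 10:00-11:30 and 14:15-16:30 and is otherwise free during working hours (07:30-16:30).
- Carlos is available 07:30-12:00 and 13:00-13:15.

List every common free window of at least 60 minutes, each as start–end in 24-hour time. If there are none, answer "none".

07:30–09:00

Ulrich free within 07:30–16:30: 07:30–10:00, 10:45–12:45, 13:15–14:15, 15:00–16:30.
Lars free within 07:30–16:30: 07:30–10:00, 11:30–14:15.
Maya ∩ Ulrich: 07:30–09:00, 09:30–10:00, 10:45–11:30, 12:00–12:45, 15:00–16:30.
Maya ∩ Ulrich ∩ Emeka: 07:30–09:00, 09:30–10:00, 10:45–11:30, 12:00–12:45, 15:00–16:30.
Maya ∩ Ulrich ∩ Emeka ∩ Wei: 07:30–09:00, 09:30–10:00, 11:15–11:30, 15:00–16:30.
Maya ∩ Ulrich ∩ Emeka ∩ Wei ∩ Lars: 07:30–09:00, 09:30–10:00.
Maya ∩ Ulrich ∩ Emeka ∩ Wei ∩ Lars ∩ Carlos: 07:30–09:00, 09:30–10:00.
Windows ≥ 60 min: 07:30–09:00.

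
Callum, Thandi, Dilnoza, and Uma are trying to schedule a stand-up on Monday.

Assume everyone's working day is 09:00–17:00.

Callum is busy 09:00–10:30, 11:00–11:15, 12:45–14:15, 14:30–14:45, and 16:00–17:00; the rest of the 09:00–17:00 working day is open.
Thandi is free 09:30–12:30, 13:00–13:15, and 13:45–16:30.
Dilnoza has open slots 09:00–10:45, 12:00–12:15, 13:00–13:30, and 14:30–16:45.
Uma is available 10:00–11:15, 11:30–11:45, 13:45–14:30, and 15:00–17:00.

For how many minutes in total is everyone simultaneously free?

75 minutes

Callum free within 09:00–17:00: 10:30–11:00, 11:15–12:45, 14:15–14:30, 14:45–16:00.
Callum ∩ Thandi: 10:30–11:00, 11:15–12:30, 14:15–14:30, 14:45–16:00.
Callum ∩ Thandi ∩ Dilnoza: 10:30–10:45, 12:00–12:15, 14:45–16:00.
Callum ∩ Thandi ∩ Dilnoza ∩ Uma: 10:30–10:45, 15:00–16:00.
Total common minutes: 15 + 60 = 75.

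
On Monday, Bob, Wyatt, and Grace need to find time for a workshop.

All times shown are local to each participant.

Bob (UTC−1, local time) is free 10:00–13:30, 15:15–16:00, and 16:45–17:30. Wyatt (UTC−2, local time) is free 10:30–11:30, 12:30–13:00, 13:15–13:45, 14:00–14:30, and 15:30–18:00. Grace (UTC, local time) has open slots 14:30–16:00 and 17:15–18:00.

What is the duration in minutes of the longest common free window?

Bob → UTC: 11:00–14:30, 16:15–17:00, 17:45–18:30.
Wyatt → UTC: 12:30–13:30, 14:30–15:00, 15:15–15:45, 16:00–16:30, 17:30–20:00.
Grace → UTC: 14:30–16:00, 17:15–18:00.
Bob ∩ Wyatt: 12:30–13:30, 16:15–16:30, 17:45–18:30.
Bob ∩ Wyatt ∩ Grace: 17:45–18:00.
Single common window of 15 minutes.

15 minutes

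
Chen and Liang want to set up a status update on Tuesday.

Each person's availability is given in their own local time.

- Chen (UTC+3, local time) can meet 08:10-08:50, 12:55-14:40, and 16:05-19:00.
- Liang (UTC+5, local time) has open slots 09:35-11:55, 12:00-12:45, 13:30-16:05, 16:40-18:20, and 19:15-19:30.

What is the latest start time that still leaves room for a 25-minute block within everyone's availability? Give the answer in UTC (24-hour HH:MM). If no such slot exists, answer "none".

10:40

Chen → UTC: 05:10–05:50, 09:55–11:40, 13:05–16:00.
Liang → UTC: 04:35–06:55, 07:00–07:45, 08:30–11:05, 11:40–13:20, 14:15–14:30.
Chen ∩ Liang: 05:10–05:50, 09:55–11:05, 13:05–13:20, 14:15–14:30.
Windows ≥ 25 min: 05:10–05:50, 09:55–11:05.
Latest start in the last window 09:55–11:05 is 11:05 − 25 min = 10:40.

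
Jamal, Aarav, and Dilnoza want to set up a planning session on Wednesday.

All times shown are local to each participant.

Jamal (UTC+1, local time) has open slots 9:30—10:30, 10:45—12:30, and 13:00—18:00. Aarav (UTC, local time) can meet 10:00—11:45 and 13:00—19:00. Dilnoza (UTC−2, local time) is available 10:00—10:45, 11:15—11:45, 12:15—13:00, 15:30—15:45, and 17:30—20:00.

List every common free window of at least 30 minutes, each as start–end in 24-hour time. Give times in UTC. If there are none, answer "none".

Jamal → UTC: 08:30–09:30, 09:45–11:30, 12:00–17:00.
Aarav → UTC: 10:00–11:45, 13:00–19:00.
Dilnoza → UTC: 12:00–12:45, 13:15–13:45, 14:15–15:00, 17:30–17:45, 19:30–22:00.
Jamal ∩ Aarav: 10:00–11:30, 13:00–17:00.
Jamal ∩ Aarav ∩ Dilnoza: 13:15–13:45, 14:15–15:00.
Windows ≥ 30 min: 13:15–13:45, 14:15–15:00.

13:15–13:45, 14:15–15:00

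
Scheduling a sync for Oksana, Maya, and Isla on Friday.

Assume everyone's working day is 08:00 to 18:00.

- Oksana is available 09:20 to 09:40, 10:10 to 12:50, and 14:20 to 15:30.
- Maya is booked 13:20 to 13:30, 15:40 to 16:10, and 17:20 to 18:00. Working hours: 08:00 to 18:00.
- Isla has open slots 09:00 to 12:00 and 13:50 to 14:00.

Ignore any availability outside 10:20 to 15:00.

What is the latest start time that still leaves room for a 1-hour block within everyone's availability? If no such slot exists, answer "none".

11:00

Maya free within 08:00–18:00: 08:00–13:20, 13:30–15:40, 16:10–17:20.
Oksana ∩ Maya: 09:20–09:40, 10:10–12:50, 14:20–15:30.
Oksana ∩ Maya ∩ Isla: 09:20–09:40, 10:10–12:00.
Restricted to 10:20–15:00: 10:20–12:00.
Windows ≥ 60 min: 10:20–12:00.
Latest start in the last window 10:20–12:00 is 12:00 − 60 min = 11:00.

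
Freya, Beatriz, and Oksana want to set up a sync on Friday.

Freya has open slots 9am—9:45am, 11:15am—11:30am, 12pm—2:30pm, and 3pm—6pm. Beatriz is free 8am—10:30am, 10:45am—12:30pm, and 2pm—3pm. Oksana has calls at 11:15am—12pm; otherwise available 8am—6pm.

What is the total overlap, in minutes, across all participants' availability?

Oksana free within 08:00–18:00: 08:00–11:15, 12:00–18:00.
Freya ∩ Beatriz: 09:00–09:45, 11:15–11:30, 12:00–12:30, 14:00–14:30.
Freya ∩ Beatriz ∩ Oksana: 09:00–09:45, 12:00–12:30, 14:00–14:30.
Total common minutes: 45 + 30 + 30 = 105.

105 minutes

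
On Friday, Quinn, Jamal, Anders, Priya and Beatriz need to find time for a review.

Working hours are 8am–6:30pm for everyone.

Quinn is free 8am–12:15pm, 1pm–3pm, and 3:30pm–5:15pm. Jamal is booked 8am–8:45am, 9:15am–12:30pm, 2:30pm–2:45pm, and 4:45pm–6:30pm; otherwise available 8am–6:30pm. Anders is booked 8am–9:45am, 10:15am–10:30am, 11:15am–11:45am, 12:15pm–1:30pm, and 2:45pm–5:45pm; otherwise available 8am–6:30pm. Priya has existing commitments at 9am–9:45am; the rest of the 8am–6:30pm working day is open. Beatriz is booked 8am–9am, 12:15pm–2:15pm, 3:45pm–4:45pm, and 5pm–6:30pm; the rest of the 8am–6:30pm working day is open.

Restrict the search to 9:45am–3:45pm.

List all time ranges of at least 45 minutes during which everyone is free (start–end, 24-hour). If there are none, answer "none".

none

Jamal free within 08:00–18:30: 08:45–09:15, 12:30–14:30, 14:45–16:45.
Anders free within 08:00–18:30: 09:45–10:15, 10:30–11:15, 11:45–12:15, 13:30–14:45, 17:45–18:30.
Priya free within 08:00–18:30: 08:00–09:00, 09:45–18:30.
Beatriz free within 08:00–18:30: 09:00–12:15, 14:15–15:45, 16:45–17:00.
Quinn ∩ Jamal: 08:45–09:15, 13:00–14:30, 14:45–15:00, 15:30–16:45.
Quinn ∩ Jamal ∩ Anders: 13:30–14:30.
Quinn ∩ Jamal ∩ Anders ∩ Priya: 13:30–14:30.
Quinn ∩ Jamal ∩ Anders ∩ Priya ∩ Beatriz: 14:15–14:30.
Restricted to 09:45–15:45: 14:15–14:30.
Windows ≥ 45 min: (none).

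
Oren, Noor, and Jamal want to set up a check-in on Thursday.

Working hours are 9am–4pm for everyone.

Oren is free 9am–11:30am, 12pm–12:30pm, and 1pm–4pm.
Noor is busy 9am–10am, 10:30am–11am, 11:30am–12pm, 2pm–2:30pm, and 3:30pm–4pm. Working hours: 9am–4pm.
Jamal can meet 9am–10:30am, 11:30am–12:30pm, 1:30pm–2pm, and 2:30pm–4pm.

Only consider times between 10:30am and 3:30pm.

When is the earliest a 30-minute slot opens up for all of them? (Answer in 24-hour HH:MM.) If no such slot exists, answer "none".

Noor free within 09:00–16:00: 10:00–10:30, 11:00–11:30, 12:00–14:00, 14:30–15:30.
Oren ∩ Noor: 10:00–10:30, 11:00–11:30, 12:00–12:30, 13:00–14:00, 14:30–15:30.
Oren ∩ Noor ∩ Jamal: 10:00–10:30, 12:00–12:30, 13:30–14:00, 14:30–15:30.
Restricted to 10:30–15:30: 12:00–12:30, 13:30–14:00, 14:30–15:30.
Windows ≥ 30 min: 12:00–12:30, 13:30–14:00, 14:30–15:30.
Earliest such window starts at 12:00.

12:00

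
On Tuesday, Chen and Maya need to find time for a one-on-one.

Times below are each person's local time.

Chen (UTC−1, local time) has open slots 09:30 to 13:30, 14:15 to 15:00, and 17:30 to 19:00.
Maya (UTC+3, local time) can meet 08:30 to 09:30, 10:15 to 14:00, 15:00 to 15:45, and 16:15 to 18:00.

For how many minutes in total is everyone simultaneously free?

Chen → UTC: 10:30–14:30, 15:15–16:00, 18:30–20:00.
Maya → UTC: 05:30–06:30, 07:15–11:00, 12:00–12:45, 13:15–15:00.
Chen ∩ Maya: 10:30–11:00, 12:00–12:45, 13:15–14:30.
Total common minutes: 30 + 45 + 75 = 150.

150 minutes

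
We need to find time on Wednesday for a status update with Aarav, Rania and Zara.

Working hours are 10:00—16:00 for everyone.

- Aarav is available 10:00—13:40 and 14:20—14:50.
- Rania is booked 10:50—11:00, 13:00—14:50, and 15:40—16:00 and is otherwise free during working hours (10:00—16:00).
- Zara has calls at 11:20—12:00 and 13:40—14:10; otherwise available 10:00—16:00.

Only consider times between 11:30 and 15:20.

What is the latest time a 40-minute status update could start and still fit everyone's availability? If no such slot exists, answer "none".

Rania free within 10:00–16:00: 10:00–10:50, 11:00–13:00, 14:50–15:40.
Zara free within 10:00–16:00: 10:00–11:20, 12:00–13:40, 14:10–16:00.
Aarav ∩ Rania: 10:00–10:50, 11:00–13:00.
Aarav ∩ Rania ∩ Zara: 10:00–10:50, 11:00–11:20, 12:00–13:00.
Restricted to 11:30–15:20: 12:00–13:00.
Windows ≥ 40 min: 12:00–13:00.
Latest start in the last window 12:00–13:00 is 13:00 − 40 min = 12:20.

12:20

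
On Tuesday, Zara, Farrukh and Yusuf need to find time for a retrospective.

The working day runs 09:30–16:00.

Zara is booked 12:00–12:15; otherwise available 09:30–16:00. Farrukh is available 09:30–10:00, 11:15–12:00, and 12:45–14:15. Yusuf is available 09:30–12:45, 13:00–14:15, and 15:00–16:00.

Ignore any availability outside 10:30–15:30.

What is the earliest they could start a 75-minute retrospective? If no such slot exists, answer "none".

Zara free within 09:30–16:00: 09:30–12:00, 12:15–16:00.
Zara ∩ Farrukh: 09:30–10:00, 11:15–12:00, 12:45–14:15.
Zara ∩ Farrukh ∩ Yusuf: 09:30–10:00, 11:15–12:00, 13:00–14:15.
Restricted to 10:30–15:30: 11:15–12:00, 13:00–14:15.
Windows ≥ 75 min: 13:00–14:15.
Earliest such window starts at 13:00.

13:00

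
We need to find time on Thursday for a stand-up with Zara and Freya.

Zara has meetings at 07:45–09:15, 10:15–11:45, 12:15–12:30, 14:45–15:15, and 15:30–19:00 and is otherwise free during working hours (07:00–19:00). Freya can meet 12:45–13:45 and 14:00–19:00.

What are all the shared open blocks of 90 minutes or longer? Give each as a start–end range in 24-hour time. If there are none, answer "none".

none

Zara free within 07:00–19:00: 07:00–07:45, 09:15–10:15, 11:45–12:15, 12:30–14:45, 15:15–15:30.
Zara ∩ Freya: 12:45–13:45, 14:00–14:45, 15:15–15:30.
Windows ≥ 90 min: (none).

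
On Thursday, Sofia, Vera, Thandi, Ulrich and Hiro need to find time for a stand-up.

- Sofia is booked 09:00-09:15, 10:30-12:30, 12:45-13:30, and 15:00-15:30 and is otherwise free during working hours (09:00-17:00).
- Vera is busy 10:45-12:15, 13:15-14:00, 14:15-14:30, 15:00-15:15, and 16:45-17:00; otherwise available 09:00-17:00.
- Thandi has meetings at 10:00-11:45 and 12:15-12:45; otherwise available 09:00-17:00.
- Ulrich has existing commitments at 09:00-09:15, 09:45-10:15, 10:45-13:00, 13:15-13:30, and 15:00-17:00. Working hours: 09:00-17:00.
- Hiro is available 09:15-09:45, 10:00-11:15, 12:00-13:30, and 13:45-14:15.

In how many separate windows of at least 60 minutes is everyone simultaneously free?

0

Sofia free within 09:00–17:00: 09:15–10:30, 12:30–12:45, 13:30–15:00, 15:30–17:00.
Vera free within 09:00–17:00: 09:00–10:45, 12:15–13:15, 14:00–14:15, 14:30–15:00, 15:15–16:45.
Thandi free within 09:00–17:00: 09:00–10:00, 11:45–12:15, 12:45–17:00.
Ulrich free within 09:00–17:00: 09:15–09:45, 10:15–10:45, 13:00–13:15, 13:30–15:00.
Sofia ∩ Vera: 09:15–10:30, 12:30–12:45, 14:00–14:15, 14:30–15:00, 15:30–16:45.
Sofia ∩ Vera ∩ Thandi: 09:15–10:00, 14:00–14:15, 14:30–15:00, 15:30–16:45.
Sofia ∩ Vera ∩ Thandi ∩ Ulrich: 09:15–09:45, 14:00–14:15, 14:30–15:00.
Sofia ∩ Vera ∩ Thandi ∩ Ulrich ∩ Hiro: 09:15–09:45, 14:00–14:15.
Windows ≥ 60 min: (none).
That's 0 windows.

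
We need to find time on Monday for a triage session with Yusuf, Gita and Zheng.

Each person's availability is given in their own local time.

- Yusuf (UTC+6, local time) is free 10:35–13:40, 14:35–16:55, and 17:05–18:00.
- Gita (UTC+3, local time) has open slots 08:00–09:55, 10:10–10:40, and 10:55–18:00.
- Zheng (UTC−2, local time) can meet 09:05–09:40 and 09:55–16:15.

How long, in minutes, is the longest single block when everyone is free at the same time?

Yusuf → UTC: 04:35–07:40, 08:35–10:55, 11:05–12:00.
Gita → UTC: 05:00–06:55, 07:10–07:40, 07:55–15:00.
Zheng → UTC: 11:05–11:40, 11:55–18:15.
Yusuf ∩ Gita: 05:00–06:55, 07:10–07:40, 08:35–10:55, 11:05–12:00.
Yusuf ∩ Gita ∩ Zheng: 11:05–11:40, 11:55–12:00.
Common window lengths: 35, 5 min; longest is 35.

35 minutes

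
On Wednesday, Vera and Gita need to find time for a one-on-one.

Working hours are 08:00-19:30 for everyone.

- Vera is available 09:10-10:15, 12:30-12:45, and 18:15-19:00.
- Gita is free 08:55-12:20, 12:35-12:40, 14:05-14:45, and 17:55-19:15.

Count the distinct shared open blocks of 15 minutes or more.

Vera ∩ Gita: 09:10–10:15, 12:35–12:40, 18:15–19:00.
Windows ≥ 15 min: 09:10–10:15, 18:15–19:00.
That's 2 windows.

2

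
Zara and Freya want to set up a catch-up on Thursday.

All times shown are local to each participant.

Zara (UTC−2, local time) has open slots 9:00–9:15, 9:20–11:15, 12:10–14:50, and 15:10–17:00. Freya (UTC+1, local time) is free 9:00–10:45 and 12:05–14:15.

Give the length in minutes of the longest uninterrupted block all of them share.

115 minutes

Zara → UTC: 11:00–11:15, 11:20–13:15, 14:10–16:50, 17:10–19:00.
Freya → UTC: 08:00–09:45, 11:05–13:15.
Zara ∩ Freya: 11:05–11:15, 11:20–13:15.
Common window lengths: 10, 115 min; longest is 115.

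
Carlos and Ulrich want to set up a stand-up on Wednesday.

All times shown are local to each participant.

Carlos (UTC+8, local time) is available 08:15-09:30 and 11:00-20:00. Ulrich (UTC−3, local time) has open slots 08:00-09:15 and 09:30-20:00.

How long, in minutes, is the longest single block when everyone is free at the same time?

60 minutes

Carlos → UTC: 00:15–01:30, 03:00–12:00.
Ulrich → UTC: 11:00–12:15, 12:30–23:00.
Carlos ∩ Ulrich: 11:00–12:00.
Single common window of 60 minutes.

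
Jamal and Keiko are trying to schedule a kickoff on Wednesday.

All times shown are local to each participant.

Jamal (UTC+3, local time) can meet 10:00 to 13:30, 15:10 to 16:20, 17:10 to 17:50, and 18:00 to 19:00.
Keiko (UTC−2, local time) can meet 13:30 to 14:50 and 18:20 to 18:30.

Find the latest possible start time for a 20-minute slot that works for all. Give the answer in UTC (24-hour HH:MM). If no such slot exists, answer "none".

15:40

Jamal → UTC: 07:00–10:30, 12:10–13:20, 14:10–14:50, 15:00–16:00.
Keiko → UTC: 15:30–16:50, 20:20–20:30.
Jamal ∩ Keiko: 15:30–16:00.
Windows ≥ 20 min: 15:30–16:00.
Latest start in the last window 15:30–16:00 is 16:00 − 20 min = 15:40.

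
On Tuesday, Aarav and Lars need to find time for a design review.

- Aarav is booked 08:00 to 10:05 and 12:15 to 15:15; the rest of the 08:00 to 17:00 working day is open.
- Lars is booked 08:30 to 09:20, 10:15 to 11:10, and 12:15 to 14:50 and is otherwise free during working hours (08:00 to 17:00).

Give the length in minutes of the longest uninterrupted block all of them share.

105 minutes

Aarav free within 08:00–17:00: 10:05–12:15, 15:15–17:00.
Lars free within 08:00–17:00: 08:00–08:30, 09:20–10:15, 11:10–12:15, 14:50–17:00.
Aarav ∩ Lars: 10:05–10:15, 11:10–12:15, 15:15–17:00.
Common window lengths: 10, 65, 105 min; longest is 105.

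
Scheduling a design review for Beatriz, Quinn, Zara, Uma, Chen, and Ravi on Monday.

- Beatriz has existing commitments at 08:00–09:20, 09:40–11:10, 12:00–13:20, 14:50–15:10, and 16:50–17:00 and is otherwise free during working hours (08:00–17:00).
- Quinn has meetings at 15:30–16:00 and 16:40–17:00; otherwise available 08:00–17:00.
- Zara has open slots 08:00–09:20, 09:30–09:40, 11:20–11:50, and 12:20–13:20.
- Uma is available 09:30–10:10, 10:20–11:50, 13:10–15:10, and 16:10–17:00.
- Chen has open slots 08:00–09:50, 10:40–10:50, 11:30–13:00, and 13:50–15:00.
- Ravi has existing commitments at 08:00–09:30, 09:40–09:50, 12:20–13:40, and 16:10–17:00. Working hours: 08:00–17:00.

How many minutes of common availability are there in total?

Beatriz free within 08:00–17:00: 09:20–09:40, 11:10–12:00, 13:20–14:50, 15:10–16:50.
Quinn free within 08:00–17:00: 08:00–15:30, 16:00–16:40.
Ravi free within 08:00–17:00: 09:30–09:40, 09:50–12:20, 13:40–16:10.
Beatriz ∩ Quinn: 09:20–09:40, 11:10–12:00, 13:20–14:50, 15:10–15:30, 16:00–16:40.
Beatriz ∩ Quinn ∩ Zara: 09:30–09:40, 11:20–11:50.
Beatriz ∩ Quinn ∩ Zara ∩ Uma: 09:30–09:40, 11:20–11:50.
Beatriz ∩ Quinn ∩ Zara ∩ Uma ∩ Chen: 09:30–09:40, 11:30–11:50.
Beatriz ∩ Quinn ∩ Zara ∩ Uma ∩ Chen ∩ Ravi: 09:30–09:40, 11:30–11:50.
Total common minutes: 10 + 20 = 30.

30 minutes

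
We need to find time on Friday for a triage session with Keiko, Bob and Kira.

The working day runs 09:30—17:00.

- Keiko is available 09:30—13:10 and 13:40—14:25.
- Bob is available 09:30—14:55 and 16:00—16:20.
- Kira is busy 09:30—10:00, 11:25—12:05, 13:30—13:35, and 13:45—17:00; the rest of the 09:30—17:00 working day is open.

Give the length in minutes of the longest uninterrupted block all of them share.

Kira free within 09:30–17:00: 10:00–11:25, 12:05–13:30, 13:35–13:45.
Keiko ∩ Bob: 09:30–13:10, 13:40–14:25.
Keiko ∩ Bob ∩ Kira: 10:00–11:25, 12:05–13:10, 13:40–13:45.
Common window lengths: 85, 65, 5 min; longest is 85.

85 minutes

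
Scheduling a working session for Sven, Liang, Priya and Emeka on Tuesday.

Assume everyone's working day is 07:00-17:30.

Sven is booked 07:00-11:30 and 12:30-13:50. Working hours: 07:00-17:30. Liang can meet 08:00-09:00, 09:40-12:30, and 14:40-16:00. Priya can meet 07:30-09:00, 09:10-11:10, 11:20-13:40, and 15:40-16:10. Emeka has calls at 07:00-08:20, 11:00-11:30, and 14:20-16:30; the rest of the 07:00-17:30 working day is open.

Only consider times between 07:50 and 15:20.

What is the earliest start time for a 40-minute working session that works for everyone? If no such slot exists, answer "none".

11:30

Sven free within 07:00–17:30: 11:30–12:30, 13:50–17:30.
Emeka free within 07:00–17:30: 08:20–11:00, 11:30–14:20, 16:30–17:30.
Sven ∩ Liang: 11:30–12:30, 14:40–16:00.
Sven ∩ Liang ∩ Priya: 11:30–12:30, 15:40–16:00.
Sven ∩ Liang ∩ Priya ∩ Emeka: 11:30–12:30.
Restricted to 07:50–15:20: 11:30–12:30.
Windows ≥ 40 min: 11:30–12:30.
Earliest such window starts at 11:30.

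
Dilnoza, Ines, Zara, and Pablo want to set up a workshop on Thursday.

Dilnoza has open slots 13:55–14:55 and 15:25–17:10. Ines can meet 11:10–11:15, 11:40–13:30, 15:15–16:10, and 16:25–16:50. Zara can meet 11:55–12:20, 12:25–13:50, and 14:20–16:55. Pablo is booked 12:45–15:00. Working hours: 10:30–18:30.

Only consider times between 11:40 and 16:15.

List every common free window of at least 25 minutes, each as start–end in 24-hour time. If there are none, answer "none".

15:25–16:10

Pablo free within 10:30–18:30: 10:30–12:45, 15:00–18:30.
Dilnoza ∩ Ines: 15:25–16:10, 16:25–16:50.
Dilnoza ∩ Ines ∩ Zara: 15:25–16:10, 16:25–16:50.
Dilnoza ∩ Ines ∩ Zara ∩ Pablo: 15:25–16:10, 16:25–16:50.
Restricted to 11:40–16:15: 15:25–16:10.
Windows ≥ 25 min: 15:25–16:10.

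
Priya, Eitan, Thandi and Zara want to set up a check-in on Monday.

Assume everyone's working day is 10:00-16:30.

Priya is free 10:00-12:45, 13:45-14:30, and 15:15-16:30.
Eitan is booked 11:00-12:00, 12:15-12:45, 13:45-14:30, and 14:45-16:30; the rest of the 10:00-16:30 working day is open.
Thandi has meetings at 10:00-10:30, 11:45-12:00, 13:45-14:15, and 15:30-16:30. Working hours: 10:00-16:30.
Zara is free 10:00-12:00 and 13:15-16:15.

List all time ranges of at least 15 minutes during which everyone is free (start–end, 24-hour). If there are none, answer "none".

Eitan free within 10:00–16:30: 10:00–11:00, 12:00–12:15, 12:45–13:45, 14:30–14:45.
Thandi free within 10:00–16:30: 10:30–11:45, 12:00–13:45, 14:15–15:30.
Priya ∩ Eitan: 10:00–11:00, 12:00–12:15.
Priya ∩ Eitan ∩ Thandi: 10:30–11:00, 12:00–12:15.
Priya ∩ Eitan ∩ Thandi ∩ Zara: 10:30–11:00.
Windows ≥ 15 min: 10:30–11:00.

10:30–11:00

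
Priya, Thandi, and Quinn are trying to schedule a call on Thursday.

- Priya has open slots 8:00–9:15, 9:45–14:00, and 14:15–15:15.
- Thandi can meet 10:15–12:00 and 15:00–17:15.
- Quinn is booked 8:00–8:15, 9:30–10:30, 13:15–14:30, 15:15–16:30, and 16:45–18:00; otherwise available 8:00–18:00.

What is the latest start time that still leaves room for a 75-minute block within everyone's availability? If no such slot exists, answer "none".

Quinn free within 08:00–18:00: 08:15–09:30, 10:30–13:15, 14:30–15:15, 16:30–16:45.
Priya ∩ Thandi: 10:15–12:00, 15:00–15:15.
Priya ∩ Thandi ∩ Quinn: 10:30–12:00, 15:00–15:15.
Windows ≥ 75 min: 10:30–12:00.
Latest start in the last window 10:30–12:00 is 12:00 − 75 min = 10:45.

10:45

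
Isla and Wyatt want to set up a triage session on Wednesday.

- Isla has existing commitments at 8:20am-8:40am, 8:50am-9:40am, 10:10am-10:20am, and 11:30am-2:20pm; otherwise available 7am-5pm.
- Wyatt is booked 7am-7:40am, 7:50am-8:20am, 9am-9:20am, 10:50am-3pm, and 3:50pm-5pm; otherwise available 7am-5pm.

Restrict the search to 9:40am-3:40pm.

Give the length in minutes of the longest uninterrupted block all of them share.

40 minutes

Isla free within 07:00–17:00: 07:00–08:20, 08:40–08:50, 09:40–10:10, 10:20–11:30, 14:20–17:00.
Wyatt free within 07:00–17:00: 07:40–07:50, 08:20–09:00, 09:20–10:50, 15:00–15:50.
Isla ∩ Wyatt: 07:40–07:50, 08:40–08:50, 09:40–10:10, 10:20–10:50, 15:00–15:50.
Restricted to 09:40–15:40: 09:40–10:10, 10:20–10:50, 15:00–15:40.
Common window lengths: 30, 30, 40 min; longest is 40.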